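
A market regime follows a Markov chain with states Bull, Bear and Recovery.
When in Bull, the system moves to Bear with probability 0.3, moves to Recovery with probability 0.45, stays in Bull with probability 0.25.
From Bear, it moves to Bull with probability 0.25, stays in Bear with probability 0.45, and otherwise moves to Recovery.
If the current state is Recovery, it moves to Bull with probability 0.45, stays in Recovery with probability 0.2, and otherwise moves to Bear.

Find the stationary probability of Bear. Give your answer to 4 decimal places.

Let the stationary distribution be π with π = πP and π_1 + π_2 + π_3 = 1.
π_1 = 0.25·π_1 + 0.25·π_2 + 0.45·π_3
π_2 = 0.3·π_1 + 0.45·π_2 + 0.35·π_3
Solving with the normalization constraint gives π = (0.3131, 0.3715, 0.3154).
So the stationary probability of Bear is 0.3715.

0.3715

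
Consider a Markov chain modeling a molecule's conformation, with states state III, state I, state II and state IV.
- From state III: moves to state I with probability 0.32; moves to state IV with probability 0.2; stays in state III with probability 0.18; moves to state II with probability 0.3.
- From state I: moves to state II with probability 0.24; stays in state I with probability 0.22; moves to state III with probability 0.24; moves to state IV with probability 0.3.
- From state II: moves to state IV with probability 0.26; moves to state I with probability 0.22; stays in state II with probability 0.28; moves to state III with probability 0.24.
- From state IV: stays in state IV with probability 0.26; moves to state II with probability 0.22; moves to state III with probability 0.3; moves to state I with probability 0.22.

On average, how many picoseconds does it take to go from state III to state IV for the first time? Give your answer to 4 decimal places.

Let t(s) be the expected number of picoseconds to first reach state IV from state s, with t(state IV) = 0. Conditioning on the first picosecond:
t(state III) = 1 + 0.18·t(state III) + 0.32·t(state I) + 0.3·t(state II)
t(state I) = 1 + 0.24·t(state III) + 0.22·t(state I) + 0.24·t(state II)
t(state II) = 1 + 0.24·t(state III) + 0.22·t(state I) + 0.28·t(state II)
Solving: t(state III) = 4.1107, t(state I) = 3.7482, t(state II) = 3.9044.
Expected picoseconds from state III to state IV: 4.1107.

4.1107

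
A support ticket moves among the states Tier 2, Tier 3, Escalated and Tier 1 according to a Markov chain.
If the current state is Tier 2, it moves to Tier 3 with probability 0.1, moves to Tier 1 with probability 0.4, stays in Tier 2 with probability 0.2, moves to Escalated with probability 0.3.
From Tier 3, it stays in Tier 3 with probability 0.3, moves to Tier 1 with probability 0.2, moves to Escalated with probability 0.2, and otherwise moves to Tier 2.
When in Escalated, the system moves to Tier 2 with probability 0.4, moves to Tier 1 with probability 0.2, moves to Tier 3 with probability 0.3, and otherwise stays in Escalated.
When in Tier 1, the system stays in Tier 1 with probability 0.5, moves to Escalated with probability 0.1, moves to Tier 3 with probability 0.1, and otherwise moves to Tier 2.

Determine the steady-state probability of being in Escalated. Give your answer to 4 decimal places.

Let the stationary distribution be π with π = πP and π_1 + π_2 + π_3 + π_4 = 1.
π_1 = 0.2·π_1 + 0.3·π_2 + 0.4·π_3 + 0.3·π_4
π_2 = 0.1·π_1 + 0.3·π_2 + 0.3·π_3 + 0.1·π_4
π_3 = 0.3·π_1 + 0.2·π_2 + 0.1·π_3 + 0.1·π_4
Solving with the normalization constraint gives π = (0.2886, 0.1686, 0.1746, 0.3682).
So the stationary probability of Escalated is 0.1746.

0.1746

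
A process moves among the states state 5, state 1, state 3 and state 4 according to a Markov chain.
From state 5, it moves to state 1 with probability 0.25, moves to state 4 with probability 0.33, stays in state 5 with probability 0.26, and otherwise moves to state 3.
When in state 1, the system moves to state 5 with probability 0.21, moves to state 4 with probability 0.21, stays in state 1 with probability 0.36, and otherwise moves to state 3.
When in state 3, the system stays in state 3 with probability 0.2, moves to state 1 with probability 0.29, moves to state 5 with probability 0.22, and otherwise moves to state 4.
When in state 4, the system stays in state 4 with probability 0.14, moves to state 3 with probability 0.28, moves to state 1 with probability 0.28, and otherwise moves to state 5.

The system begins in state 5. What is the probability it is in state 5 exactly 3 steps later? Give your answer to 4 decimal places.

Propagate the distribution vector 3 steps from state 5.
After 0 steps: (1.0000, 0.0000, 0.0000, 0.0000)
After 1 step: (0.2600, 0.2500, 0.1600, 0.3300)
After 2 steps: (0.2543, 0.2938, 0.2210, 0.2309)
After 3 steps: (0.2457, 0.2981, 0.2142, 0.2420)
P(in state 5 after 3 steps) = 0.2457

0.2457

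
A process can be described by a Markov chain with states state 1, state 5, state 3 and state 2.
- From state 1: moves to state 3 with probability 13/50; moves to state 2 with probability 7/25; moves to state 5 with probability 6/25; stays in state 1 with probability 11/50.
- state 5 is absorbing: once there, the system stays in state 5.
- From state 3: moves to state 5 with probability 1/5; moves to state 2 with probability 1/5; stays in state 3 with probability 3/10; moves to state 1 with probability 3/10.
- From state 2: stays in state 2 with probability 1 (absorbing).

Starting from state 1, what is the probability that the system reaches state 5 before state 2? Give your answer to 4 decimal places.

0.4701

Let h(s) be the probability of absorption at state 5 starting from transient state s. Then h(state 5) = 1 and h(state 2) = 0. By first-step analysis:
h(state 1) = 0.22·h(state 1) + 0.24·1 + 0.26·h(state 3) + 0.28·0
h(state 3) = 0.3·h(state 1) + 0.2·1 + 0.3·h(state 3) + 0.2·0
Solving: h(state 1) = 0.4701, h(state 3) = 0.4872.
Starting from state 1, the probability is 0.4701.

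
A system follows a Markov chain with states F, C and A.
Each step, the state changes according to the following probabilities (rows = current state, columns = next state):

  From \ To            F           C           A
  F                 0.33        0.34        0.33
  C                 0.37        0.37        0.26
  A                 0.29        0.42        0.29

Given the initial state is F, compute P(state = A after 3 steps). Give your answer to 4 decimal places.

Propagate the distribution vector 3 steps from F.
After 0 steps: (1.0000, 0.0000, 0.0000)
After 1 step: (0.3300, 0.3400, 0.3300)
After 2 steps: (0.3304, 0.3766, 0.2930)
After 3 steps: (0.3333, 0.3747, 0.2919)
P(in A after 3 steps) = 0.2919

0.2919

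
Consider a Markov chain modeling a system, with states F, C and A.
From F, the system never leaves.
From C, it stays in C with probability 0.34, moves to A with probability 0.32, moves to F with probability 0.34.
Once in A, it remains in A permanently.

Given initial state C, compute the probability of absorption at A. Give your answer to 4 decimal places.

0.4848

Let h(s) be the probability of absorption at A starting from transient state s. Then h(A) = 1 and h(F) = 0. By first-step analysis:
h(C) = 0.34·0 + 0.34·h(C) + 0.32·1
Solving: h(C) = 0.4848.
Starting from C, the probability is 0.4848.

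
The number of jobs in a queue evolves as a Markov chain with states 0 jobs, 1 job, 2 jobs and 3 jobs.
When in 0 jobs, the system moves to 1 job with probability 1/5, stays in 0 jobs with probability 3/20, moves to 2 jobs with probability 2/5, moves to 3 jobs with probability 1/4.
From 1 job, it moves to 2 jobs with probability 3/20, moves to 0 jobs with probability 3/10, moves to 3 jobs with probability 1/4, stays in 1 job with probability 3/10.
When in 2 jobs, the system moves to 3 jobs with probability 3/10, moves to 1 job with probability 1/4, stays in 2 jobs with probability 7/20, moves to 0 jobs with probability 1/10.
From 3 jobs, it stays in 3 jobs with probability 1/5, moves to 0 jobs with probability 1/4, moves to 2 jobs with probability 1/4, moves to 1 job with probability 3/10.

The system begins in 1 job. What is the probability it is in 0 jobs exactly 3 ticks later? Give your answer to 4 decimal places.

0.1999

Propagate the distribution vector 3 ticks from 1 job.
After 0 ticks: (0.0000, 1.0000, 0.0000, 0.0000)
After 1 tick: (0.3000, 0.3000, 0.1500, 0.2500)
After 2 ticks: (0.2125, 0.2625, 0.2800, 0.2450)
After 3 ticks: (0.1999, 0.2648, 0.2836, 0.2518)
P(in 0 jobs after 3 ticks) = 0.1999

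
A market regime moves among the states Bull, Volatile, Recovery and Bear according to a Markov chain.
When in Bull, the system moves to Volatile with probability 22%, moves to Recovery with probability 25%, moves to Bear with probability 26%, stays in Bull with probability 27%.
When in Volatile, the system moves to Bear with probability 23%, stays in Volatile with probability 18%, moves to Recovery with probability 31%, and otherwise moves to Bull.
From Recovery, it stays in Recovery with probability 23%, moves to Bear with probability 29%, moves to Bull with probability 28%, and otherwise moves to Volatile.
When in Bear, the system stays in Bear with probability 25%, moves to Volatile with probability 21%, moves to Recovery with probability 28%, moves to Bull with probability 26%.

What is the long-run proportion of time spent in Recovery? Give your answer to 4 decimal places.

Let the stationary distribution be π with π = πP and π_1 + π_2 + π_3 + π_4 = 1.
π_1 = 0.27·π_1 + 0.28·π_2 + 0.28·π_3 + 0.26·π_4
π_2 = 0.22·π_1 + 0.18·π_2 + 0.2·π_3 + 0.21·π_4
π_3 = 0.25·π_1 + 0.31·π_2 + 0.23·π_3 + 0.28·π_4
Solving with the normalization constraint gives π = (0.2721, 0.2040, 0.2647, 0.2592).
So the stationary probability of Recovery is 0.2647.

0.2647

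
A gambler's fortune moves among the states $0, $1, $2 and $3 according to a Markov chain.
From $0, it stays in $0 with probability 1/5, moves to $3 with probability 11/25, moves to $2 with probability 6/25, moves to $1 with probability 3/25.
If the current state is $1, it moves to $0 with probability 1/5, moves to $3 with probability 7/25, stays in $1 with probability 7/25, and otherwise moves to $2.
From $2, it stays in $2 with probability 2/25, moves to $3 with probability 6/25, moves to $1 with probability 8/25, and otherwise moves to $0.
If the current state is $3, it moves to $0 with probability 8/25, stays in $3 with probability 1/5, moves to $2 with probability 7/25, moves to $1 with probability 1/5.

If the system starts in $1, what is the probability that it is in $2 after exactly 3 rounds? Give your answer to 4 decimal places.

Propagate the distribution vector 3 rounds from $1.
After 0 rounds: (0.0000, 1.0000, 0.0000, 0.0000)
After 1 round: (0.2000, 0.2800, 0.2400, 0.2800)
After 2 rounds: (0.2720, 0.2352, 0.2128, 0.2800)
After 3 rounds: (0.2676, 0.2226, 0.2172, 0.2926)
P(in $2 after 3 rounds) = 0.2172

0.2172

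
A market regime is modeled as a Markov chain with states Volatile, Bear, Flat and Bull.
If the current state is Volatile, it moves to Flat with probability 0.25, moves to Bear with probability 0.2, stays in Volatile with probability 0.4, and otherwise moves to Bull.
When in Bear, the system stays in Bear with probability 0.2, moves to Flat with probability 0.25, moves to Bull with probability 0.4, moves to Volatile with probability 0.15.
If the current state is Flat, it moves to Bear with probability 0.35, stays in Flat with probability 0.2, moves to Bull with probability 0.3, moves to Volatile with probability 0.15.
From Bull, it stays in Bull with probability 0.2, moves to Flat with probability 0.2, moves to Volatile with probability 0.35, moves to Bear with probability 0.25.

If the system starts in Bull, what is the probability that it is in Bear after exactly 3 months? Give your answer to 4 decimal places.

0.2471

Propagate the distribution vector 3 months from Bull.
After 0 months: (0.0000, 0.0000, 0.0000, 1.0000)
After 1 month: (0.3500, 0.2500, 0.2000, 0.2000)
After 2 months: (0.2775, 0.2400, 0.2300, 0.2525)
After 3 months: (0.2699, 0.2471, 0.2259, 0.2571)
P(in Bear after 3 months) = 0.2471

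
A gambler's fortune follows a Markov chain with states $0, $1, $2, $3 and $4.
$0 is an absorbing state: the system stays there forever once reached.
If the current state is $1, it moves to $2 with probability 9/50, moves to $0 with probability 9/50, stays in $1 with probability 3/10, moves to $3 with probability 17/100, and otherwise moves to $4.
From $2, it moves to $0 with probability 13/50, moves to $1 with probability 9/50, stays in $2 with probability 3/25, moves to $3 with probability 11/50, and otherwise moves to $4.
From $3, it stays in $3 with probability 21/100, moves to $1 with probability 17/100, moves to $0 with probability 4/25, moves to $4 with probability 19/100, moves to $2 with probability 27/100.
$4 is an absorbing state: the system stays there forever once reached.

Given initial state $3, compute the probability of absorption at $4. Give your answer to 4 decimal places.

Let h(s) be the probability of absorption at $4 starting from transient state s. Then h($4) = 1 and h($0) = 0. By first-step analysis:
h($1) = 0.18·0 + 0.3·h($1) + 0.18·h($2) + 0.17·h($3) + 0.17·1
h($2) = 0.26·0 + 0.18·h($1) + 0.12·h($2) + 0.22·h($3) + 0.22·1
h($3) = 0.16·0 + 0.17·h($1) + 0.27·h($2) + 0.21·h($3) + 0.19·1
Solving: h($1) = 0.4892, h($2) = 0.4773, h($3) = 0.5089.
Starting from $3, the probability is 0.5089.

0.5089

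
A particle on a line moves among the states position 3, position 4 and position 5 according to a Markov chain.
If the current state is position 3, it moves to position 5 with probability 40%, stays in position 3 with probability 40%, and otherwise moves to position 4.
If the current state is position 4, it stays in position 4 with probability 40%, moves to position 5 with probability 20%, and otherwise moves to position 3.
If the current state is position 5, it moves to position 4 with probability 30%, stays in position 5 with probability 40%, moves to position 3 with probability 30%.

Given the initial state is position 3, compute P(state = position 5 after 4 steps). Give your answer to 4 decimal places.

Propagate the distribution vector 4 steps from position 3.
After 0 steps: (1.0000, 0.0000, 0.0000)
After 1 step: (0.4000, 0.2000, 0.4000)
After 2 steps: (0.3600, 0.2800, 0.3600)
After 3 steps: (0.3640, 0.2920, 0.3440)
After 4 steps: (0.3656, 0.2928, 0.3416)
P(in position 5 after 4 steps) = 0.3416

0.3416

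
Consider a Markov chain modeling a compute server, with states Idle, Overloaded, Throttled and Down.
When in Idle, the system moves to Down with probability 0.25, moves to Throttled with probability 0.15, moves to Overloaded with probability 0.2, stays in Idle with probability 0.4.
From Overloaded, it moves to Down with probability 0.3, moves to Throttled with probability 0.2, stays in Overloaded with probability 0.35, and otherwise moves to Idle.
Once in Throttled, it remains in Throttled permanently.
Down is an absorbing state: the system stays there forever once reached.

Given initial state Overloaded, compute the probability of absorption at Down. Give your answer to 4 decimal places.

0.6042

Let h(s) be the probability of absorption at Down starting from transient state s. Then h(Down) = 1 and h(Throttled) = 0. By first-step analysis:
h(Idle) = 0.4·h(Idle) + 0.2·h(Overloaded) + 0.15·0 + 0.25·1
h(Overloaded) = 0.15·h(Idle) + 0.35·h(Overloaded) + 0.2·0 + 0.3·1
Solving: h(Idle) = 0.6181, h(Overloaded) = 0.6042.
Starting from Overloaded, the probability is 0.6042.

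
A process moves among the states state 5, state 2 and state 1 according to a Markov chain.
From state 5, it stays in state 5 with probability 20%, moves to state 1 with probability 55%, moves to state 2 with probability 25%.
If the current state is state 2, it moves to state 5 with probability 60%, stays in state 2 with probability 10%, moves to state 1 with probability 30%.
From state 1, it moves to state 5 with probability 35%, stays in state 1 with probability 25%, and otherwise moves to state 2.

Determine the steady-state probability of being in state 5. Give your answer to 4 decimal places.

0.3622

Let the stationary distribution be π with π = πP and π_1 + π_2 + π_3 = 1.
π_1 = 0.2·π_1 + 0.6·π_2 + 0.35·π_3
π_2 = 0.25·π_1 + 0.1·π_2 + 0.4·π_3
Solving with the normalization constraint gives π = (0.3622, 0.2659, 0.3719).
So the stationary probability of state 5 is 0.3622.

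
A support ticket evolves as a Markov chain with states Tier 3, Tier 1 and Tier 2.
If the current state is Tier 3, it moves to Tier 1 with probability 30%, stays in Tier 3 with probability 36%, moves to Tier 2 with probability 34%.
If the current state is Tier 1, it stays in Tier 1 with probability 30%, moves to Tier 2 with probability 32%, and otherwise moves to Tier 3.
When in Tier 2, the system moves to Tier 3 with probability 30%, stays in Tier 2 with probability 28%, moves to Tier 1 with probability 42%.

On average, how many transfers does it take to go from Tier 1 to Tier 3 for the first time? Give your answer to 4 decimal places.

2.8139

Let t(s) be the expected number of transfers to first reach Tier 3 from state s, with t(Tier 3) = 0. Conditioning on the first transfer:
t(Tier 1) = 1 + 0.3·t(Tier 1) + 0.32·t(Tier 2)
t(Tier 2) = 1 + 0.42·t(Tier 1) + 0.28·t(Tier 2)
Solving: t(Tier 1) = 2.8139, t(Tier 2) = 3.0303.
Expected transfers from Tier 1 to Tier 3: 2.8139.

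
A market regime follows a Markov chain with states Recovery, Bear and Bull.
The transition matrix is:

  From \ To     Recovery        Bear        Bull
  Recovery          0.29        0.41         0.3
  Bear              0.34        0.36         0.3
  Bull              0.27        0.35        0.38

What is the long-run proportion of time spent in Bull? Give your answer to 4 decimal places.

Let the stationary distribution be π with π = πP and π_1 + π_2 + π_3 = 1.
π_1 = 0.29·π_1 + 0.34·π_2 + 0.27·π_3
π_2 = 0.41·π_1 + 0.36·π_2 + 0.35·π_3
Solving with the normalization constraint gives π = (0.3021, 0.3718, 0.3261).
So the stationary probability of Bull is 0.3261.

0.3261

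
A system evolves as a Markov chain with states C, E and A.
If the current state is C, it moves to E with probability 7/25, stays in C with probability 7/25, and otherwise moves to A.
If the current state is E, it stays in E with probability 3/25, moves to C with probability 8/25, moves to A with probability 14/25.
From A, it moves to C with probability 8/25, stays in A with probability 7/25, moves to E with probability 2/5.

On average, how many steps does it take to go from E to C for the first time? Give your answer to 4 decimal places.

3.1250

Let t(s) be the expected number of steps to first reach C from state s, with t(C) = 0. Conditioning on the first step:
t(E) = 1 + 0.12·t(E) + 0.56·t(A)
t(A) = 1 + 0.4·t(E) + 0.28·t(A)
Solving: t(E) = 3.1250, t(A) = 3.1250.
Expected steps from E to C: 3.1250.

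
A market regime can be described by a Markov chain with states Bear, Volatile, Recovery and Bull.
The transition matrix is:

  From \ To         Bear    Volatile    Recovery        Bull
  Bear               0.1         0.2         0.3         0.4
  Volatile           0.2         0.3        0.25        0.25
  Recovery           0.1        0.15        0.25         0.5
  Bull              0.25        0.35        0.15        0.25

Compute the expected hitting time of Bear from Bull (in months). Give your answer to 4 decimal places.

4.8707

Let t(s) be the expected number of months to first reach Bear from state s, with t(Bear) = 0. Conditioning on the first month:
t(Volatile) = 1 + 0.3·t(Volatile) + 0.25·t(Recovery) + 0.25·t(Bull)
t(Recovery) = 1 + 0.15·t(Volatile) + 0.25·t(Recovery) + 0.5·t(Bull)
t(Bull) = 1 + 0.35·t(Volatile) + 0.15·t(Recovery) + 0.25·t(Bull)
Solving: t(Volatile) = 5.1735, t(Recovery) = 5.6151, t(Bull) = 4.8707.
Expected months from Bull to Bear: 4.8707.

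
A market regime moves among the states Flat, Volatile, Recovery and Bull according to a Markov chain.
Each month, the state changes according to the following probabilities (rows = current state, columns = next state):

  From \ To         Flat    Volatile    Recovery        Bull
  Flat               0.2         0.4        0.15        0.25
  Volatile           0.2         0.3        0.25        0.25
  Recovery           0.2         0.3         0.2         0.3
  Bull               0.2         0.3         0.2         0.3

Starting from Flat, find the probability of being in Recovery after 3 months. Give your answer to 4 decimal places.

Propagate the distribution vector 3 months from Flat.
After 0 months: (1.0000, 0.0000, 0.0000, 0.0000)
After 1 month: (0.2000, 0.4000, 0.1500, 0.2500)
After 2 months: (0.2000, 0.3200, 0.2100, 0.2700)
After 3 months: (0.2000, 0.3200, 0.2060, 0.2740)
P(in Recovery after 3 months) = 0.2060

0.2060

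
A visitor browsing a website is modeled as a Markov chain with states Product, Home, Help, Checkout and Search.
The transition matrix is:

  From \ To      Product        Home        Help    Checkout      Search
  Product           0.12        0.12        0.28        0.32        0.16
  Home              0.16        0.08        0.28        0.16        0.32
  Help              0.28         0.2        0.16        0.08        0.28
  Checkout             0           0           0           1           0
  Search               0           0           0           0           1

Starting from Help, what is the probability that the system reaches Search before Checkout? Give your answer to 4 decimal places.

0.6386

Let h(s) be the probability of absorption at Search starting from transient state s. Then h(Search) = 1 and h(Checkout) = 0. By first-step analysis:
h(Product) = 0.12·h(Product) + 0.12·h(Home) + 0.28·h(Help) + 0.32·0 + 0.16·1
h(Home) = 0.16·h(Product) + 0.08·h(Home) + 0.28·h(Help) + 0.16·0 + 0.32·1
h(Help) = 0.28·h(Product) + 0.2·h(Home) + 0.16·h(Help) + 0.08·0 + 0.28·1
Solving: h(Product) = 0.4701, h(Home) = 0.6239, h(Help) = 0.6386.
Starting from Help, the probability is 0.6386.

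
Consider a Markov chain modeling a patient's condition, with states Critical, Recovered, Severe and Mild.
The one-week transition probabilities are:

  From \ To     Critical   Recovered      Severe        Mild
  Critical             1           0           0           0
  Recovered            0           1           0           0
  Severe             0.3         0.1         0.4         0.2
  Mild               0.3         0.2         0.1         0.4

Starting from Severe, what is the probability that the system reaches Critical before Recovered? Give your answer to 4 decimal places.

0.7059

Let h(s) be the probability of absorption at Critical starting from transient state s. Then h(Critical) = 1 and h(Recovered) = 0. By first-step analysis:
h(Severe) = 0.3·1 + 0.1·0 + 0.4·h(Severe) + 0.2·h(Mild)
h(Mild) = 0.3·1 + 0.2·0 + 0.1·h(Severe) + 0.4·h(Mild)
Solving: h(Severe) = 0.7059, h(Mild) = 0.6176.
Starting from Severe, the probability is 0.7059.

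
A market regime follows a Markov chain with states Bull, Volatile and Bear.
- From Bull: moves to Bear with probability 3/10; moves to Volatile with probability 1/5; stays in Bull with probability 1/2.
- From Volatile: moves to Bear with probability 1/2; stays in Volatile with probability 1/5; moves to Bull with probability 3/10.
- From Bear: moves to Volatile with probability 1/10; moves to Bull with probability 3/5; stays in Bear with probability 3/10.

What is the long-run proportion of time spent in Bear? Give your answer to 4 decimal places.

0.3333

Let the stationary distribution be π with π = πP and π_1 + π_2 + π_3 = 1.
π_1 = 0.5·π_1 + 0.3·π_2 + 0.6·π_3
π_2 = 0.2·π_1 + 0.2·π_2 + 0.1·π_3
Solving with the normalization constraint gives π = (0.5000, 0.1667, 0.3333).
So the stationary probability of Bear is 0.3333.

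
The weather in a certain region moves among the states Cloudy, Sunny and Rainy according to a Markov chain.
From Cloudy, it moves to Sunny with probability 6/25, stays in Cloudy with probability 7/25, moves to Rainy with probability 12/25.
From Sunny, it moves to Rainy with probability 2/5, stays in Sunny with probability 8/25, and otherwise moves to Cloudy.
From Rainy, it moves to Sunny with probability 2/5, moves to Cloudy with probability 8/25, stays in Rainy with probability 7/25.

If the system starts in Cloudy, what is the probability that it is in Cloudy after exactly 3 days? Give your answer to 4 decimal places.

0.2946

Propagate the distribution vector 3 days from Cloudy.
After 0 days: (1.0000, 0.0000, 0.0000)
After 1 day: (0.2800, 0.2400, 0.4800)
After 2 days: (0.2992, 0.3360, 0.3648)
After 3 days: (0.2946, 0.3252, 0.3802)
P(in Cloudy after 3 days) = 0.2946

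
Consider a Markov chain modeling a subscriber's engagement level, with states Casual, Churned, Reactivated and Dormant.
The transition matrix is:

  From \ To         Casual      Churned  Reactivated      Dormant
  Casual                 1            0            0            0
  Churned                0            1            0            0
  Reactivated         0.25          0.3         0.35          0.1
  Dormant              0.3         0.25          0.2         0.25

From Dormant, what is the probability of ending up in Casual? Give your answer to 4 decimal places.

0.5241

Let h(s) be the probability of absorption at Casual starting from transient state s. Then h(Casual) = 1 and h(Churned) = 0. By first-step analysis:
h(Reactivated) = 0.25·1 + 0.3·0 + 0.35·h(Reactivated) + 0.1·h(Dormant)
h(Dormant) = 0.3·1 + 0.25·0 + 0.2·h(Reactivated) + 0.25·h(Dormant)
Solving: h(Reactivated) = 0.4652, h(Dormant) = 0.5241.
Starting from Dormant, the probability is 0.5241.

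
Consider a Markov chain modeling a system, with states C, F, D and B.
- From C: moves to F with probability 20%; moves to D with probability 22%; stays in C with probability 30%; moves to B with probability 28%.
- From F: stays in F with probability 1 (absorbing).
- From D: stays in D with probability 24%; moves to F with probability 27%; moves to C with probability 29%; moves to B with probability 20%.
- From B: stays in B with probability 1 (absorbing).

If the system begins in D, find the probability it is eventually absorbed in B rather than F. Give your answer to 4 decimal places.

0.4724

Let h(s) be the probability of absorption at B starting from transient state s. Then h(B) = 1 and h(F) = 0. By first-step analysis:
h(C) = 0.3·h(C) + 0.2·0 + 0.22·h(D) + 0.28·1
h(D) = 0.29·h(C) + 0.27·0 + 0.24·h(D) + 0.2·1
Solving: h(C) = 0.5485, h(D) = 0.4724.
Starting from D, the probability is 0.4724.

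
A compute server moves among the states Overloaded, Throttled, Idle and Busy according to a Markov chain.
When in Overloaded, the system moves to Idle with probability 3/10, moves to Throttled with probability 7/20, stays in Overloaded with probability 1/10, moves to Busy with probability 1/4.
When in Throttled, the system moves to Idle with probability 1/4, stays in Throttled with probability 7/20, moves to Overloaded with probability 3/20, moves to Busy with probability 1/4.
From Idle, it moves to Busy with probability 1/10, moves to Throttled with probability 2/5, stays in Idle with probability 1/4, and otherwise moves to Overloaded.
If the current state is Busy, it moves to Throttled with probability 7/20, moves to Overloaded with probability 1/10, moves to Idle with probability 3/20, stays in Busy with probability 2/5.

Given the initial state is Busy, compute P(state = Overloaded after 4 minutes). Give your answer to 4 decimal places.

0.1523

Propagate the distribution vector 4 minutes from Busy.
After 0 minutes: (0.0000, 0.0000, 0.0000, 1.0000)
After 1 minute: (0.1000, 0.3500, 0.1500, 0.4000)
After 2 minutes: (0.1400, 0.3575, 0.2150, 0.2875)
After 3 minutes: (0.1501, 0.3608, 0.2283, 0.2609)
After 4 minutes: (0.1523, 0.3614, 0.2314, 0.2549)
P(in Overloaded after 4 minutes) = 0.1523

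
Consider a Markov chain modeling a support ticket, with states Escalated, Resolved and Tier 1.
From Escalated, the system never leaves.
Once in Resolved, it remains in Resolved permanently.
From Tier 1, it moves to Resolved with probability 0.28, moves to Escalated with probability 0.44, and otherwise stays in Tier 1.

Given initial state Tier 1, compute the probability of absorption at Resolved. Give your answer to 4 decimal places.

Let h(s) be the probability of absorption at Resolved starting from transient state s. Then h(Resolved) = 1 and h(Escalated) = 0. By first-step analysis:
h(Tier 1) = 0.44·0 + 0.28·1 + 0.28·h(Tier 1)
Solving: h(Tier 1) = 0.3889.
Starting from Tier 1, the probability is 0.3889.

0.3889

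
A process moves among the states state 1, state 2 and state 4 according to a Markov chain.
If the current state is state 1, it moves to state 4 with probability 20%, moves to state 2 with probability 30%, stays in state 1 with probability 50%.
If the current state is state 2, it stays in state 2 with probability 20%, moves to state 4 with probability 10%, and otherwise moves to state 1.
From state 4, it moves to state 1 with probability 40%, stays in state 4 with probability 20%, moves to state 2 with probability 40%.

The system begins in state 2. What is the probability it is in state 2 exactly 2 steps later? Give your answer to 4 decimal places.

0.2900

Sum over the intermediate state after 1 step:
P = P(state 2→state 1)·P(state 1→state 2) + P(state 2→state 2)·P(state 2→state 2) + P(state 2→state 4)·P(state 4→state 2)
  = 0.7×0.3 + 0.2×0.2 + 0.1×0.4
  = 0.2100 + 0.0400 + 0.0400 = 0.2900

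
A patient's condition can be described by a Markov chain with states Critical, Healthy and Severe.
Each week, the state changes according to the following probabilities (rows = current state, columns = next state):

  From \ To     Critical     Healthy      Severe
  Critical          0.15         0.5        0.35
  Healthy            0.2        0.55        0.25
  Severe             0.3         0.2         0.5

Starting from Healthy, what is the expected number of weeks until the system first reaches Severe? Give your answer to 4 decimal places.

3.7168

Let t(s) be the expected number of weeks to first reach Severe from state s, with t(Severe) = 0. Conditioning on the first week:
t(Critical) = 1 + 0.15·t(Critical) + 0.5·t(Healthy)
t(Healthy) = 1 + 0.2·t(Critical) + 0.55·t(Healthy)
Solving: t(Critical) = 3.3628, t(Healthy) = 3.7168.
Expected weeks from Healthy to Severe: 3.7168.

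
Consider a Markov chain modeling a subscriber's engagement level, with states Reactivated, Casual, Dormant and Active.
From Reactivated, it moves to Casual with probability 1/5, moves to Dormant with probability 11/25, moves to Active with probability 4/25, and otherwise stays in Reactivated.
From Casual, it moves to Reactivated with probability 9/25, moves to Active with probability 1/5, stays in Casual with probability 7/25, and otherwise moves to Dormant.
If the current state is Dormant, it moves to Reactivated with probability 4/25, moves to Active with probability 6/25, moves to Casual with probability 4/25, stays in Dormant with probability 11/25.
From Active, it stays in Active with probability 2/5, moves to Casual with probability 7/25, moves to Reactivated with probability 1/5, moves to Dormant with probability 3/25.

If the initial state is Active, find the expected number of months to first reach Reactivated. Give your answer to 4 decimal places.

Let t(s) be the expected number of months to first reach Reactivated from state s, with t(Reactivated) = 0. Conditioning on the first month:
t(Casual) = 1 + 0.28·t(Casual) + 0.16·t(Dormant) + 0.2·t(Active)
t(Dormant) = 1 + 0.16·t(Casual) + 0.44·t(Dormant) + 0.24·t(Active)
t(Active) = 1 + 0.28·t(Casual) + 0.12·t(Dormant) + 0.4·t(Active)
Solving: t(Casual) = 3.6129, t(Dormant) = 4.6537, t(Active) = 4.2834.
Expected months from Active to Reactivated: 4.2834.

4.2834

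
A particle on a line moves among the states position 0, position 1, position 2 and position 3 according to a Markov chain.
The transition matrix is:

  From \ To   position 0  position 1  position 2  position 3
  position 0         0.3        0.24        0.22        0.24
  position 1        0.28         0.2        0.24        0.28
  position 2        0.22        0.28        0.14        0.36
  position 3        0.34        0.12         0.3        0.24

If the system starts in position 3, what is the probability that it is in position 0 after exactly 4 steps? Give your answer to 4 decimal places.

Propagate the distribution vector 4 steps from position 3.
After 0 steps: (0.0000, 0.0000, 0.0000, 1.0000)
After 1 step: (0.3400, 0.1200, 0.3000, 0.2400)
After 2 steps: (0.2832, 0.2184, 0.2176, 0.2808)
After 3 steps: (0.2895, 0.2063, 0.2294, 0.2748)
After 4 steps: (0.2885, 0.2079, 0.2278, 0.2758)
P(in position 0 after 4 steps) = 0.2885

0.2885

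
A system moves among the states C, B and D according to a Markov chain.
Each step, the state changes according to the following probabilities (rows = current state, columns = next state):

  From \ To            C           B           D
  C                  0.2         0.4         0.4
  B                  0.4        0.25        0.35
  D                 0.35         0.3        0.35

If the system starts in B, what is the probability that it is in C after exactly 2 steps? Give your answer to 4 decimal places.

0.3025

Sum over the intermediate state after 1 step:
P = P(B→C)·P(C→C) + P(B→B)·P(B→C) + P(B→D)·P(D→C)
  = 0.4×0.2 + 0.25×0.4 + 0.35×0.35
  = 0.0800 + 0.1000 + 0.1225 = 0.3025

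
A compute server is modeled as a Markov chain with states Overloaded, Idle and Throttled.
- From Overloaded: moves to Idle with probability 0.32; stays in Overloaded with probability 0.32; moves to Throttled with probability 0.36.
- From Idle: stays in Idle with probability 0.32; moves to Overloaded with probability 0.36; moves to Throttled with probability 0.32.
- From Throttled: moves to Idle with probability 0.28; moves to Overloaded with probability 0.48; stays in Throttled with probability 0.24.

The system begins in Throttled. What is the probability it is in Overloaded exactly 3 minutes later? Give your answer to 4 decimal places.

Propagate the distribution vector 3 minutes from Throttled.
After 0 minutes: (0.0000, 0.0000, 1.0000)
After 1 minute: (0.4800, 0.2800, 0.2400)
After 2 minutes: (0.3696, 0.3104, 0.3200)
After 3 minutes: (0.3836, 0.3072, 0.3092)
P(in Overloaded after 3 minutes) = 0.3836

0.3836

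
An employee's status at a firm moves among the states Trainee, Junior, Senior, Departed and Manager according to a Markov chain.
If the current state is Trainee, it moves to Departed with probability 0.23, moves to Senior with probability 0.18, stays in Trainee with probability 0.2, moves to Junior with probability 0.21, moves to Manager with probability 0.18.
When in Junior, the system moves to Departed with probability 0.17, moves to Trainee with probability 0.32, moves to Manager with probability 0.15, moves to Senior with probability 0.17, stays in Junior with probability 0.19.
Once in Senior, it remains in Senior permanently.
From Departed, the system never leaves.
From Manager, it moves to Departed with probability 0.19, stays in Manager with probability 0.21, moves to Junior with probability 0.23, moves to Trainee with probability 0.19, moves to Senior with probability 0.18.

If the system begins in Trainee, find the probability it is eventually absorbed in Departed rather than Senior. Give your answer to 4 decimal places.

Let h(s) be the probability of absorption at Departed starting from transient state s. Then h(Departed) = 1 and h(Senior) = 0. By first-step analysis:
h(Trainee) = 0.2·h(Trainee) + 0.21·h(Junior) + 0.18·0 + 0.23·1 + 0.18·h(Manager)
h(Junior) = 0.32·h(Trainee) + 0.19·h(Junior) + 0.17·0 + 0.17·1 + 0.15·h(Manager)
h(Manager) = 0.19·h(Trainee) + 0.23·h(Junior) + 0.18·0 + 0.19·1 + 0.21·h(Manager)
Solving: h(Trainee) = 0.5417, h(Junior) = 0.5206, h(Manager) = 0.5224.
Starting from Trainee, the probability is 0.5417.

0.5417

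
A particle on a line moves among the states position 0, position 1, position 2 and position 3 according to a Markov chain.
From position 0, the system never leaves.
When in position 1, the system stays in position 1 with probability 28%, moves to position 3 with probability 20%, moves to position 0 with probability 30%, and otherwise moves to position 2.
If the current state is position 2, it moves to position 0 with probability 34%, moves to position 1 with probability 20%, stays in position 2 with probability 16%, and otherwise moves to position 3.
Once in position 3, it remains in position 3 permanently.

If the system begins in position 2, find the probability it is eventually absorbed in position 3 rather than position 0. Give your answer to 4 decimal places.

Let h(s) be the probability of absorption at position 3 starting from transient state s. Then h(position 3) = 1 and h(position 0) = 0. By first-step analysis:
h(position 1) = 0.3·0 + 0.28·h(position 1) + 0.22·h(position 2) + 0.2·1
h(position 2) = 0.34·0 + 0.2·h(position 1) + 0.16·h(position 2) + 0.3·1
Solving: h(position 1) = 0.4173, h(position 2) = 0.4565.
Starting from position 2, the probability is 0.4565.

0.4565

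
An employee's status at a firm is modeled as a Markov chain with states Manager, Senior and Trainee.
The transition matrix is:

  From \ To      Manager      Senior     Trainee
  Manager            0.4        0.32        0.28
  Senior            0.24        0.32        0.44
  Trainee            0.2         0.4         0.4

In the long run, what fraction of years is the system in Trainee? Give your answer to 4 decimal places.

0.3819

Let the stationary distribution be π with π = πP and π_1 + π_2 + π_3 = 1.
π_1 = 0.4·π_1 + 0.24·π_2 + 0.2·π_3
π_2 = 0.32·π_1 + 0.32·π_2 + 0.4·π_3
Solving with the normalization constraint gives π = (0.2675, 0.3506, 0.3819).
So the stationary probability of Trainee is 0.3819.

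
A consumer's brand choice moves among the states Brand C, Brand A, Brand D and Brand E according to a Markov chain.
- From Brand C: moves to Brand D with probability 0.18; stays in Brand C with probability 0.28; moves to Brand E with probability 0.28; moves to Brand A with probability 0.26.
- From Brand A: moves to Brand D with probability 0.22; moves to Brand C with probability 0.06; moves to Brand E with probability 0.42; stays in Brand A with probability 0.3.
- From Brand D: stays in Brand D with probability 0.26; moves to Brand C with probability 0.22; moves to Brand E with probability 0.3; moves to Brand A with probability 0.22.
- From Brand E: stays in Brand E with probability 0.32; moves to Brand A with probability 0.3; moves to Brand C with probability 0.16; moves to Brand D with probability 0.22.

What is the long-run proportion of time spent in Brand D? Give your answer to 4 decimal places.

Let the stationary distribution be π with π = πP and π_1 + π_2 + π_3 + π_4 = 1.
π_1 = 0.28·π_1 + 0.06·π_2 + 0.22·π_3 + 0.16·π_4
π_2 = 0.26·π_1 + 0.3·π_2 + 0.22·π_3 + 0.3·π_4
π_3 = 0.18·π_1 + 0.22·π_2 + 0.26·π_3 + 0.22·π_4
Solving with the normalization constraint gives π = (0.1657, 0.2756, 0.2223, 0.3365).
So the stationary probability of Brand D is 0.2223.

0.2223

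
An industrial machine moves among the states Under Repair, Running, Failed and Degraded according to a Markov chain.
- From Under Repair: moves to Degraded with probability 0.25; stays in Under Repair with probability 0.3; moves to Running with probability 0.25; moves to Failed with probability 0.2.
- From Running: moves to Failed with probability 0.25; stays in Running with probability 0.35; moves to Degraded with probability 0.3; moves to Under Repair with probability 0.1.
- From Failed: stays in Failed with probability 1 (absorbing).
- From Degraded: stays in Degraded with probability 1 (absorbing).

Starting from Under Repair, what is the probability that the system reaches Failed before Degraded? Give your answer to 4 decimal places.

Let h(s) be the probability of absorption at Failed starting from transient state s. Then h(Failed) = 1 and h(Degraded) = 0. By first-step analysis:
h(Under Repair) = 0.3·h(Under Repair) + 0.25·h(Running) + 0.2·1 + 0.25·0
h(Running) = 0.1·h(Under Repair) + 0.35·h(Running) + 0.25·1 + 0.3·0
Solving: h(Under Repair) = 0.4477, h(Running) = 0.4535.
Starting from Under Repair, the probability is 0.4477.

0.4477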